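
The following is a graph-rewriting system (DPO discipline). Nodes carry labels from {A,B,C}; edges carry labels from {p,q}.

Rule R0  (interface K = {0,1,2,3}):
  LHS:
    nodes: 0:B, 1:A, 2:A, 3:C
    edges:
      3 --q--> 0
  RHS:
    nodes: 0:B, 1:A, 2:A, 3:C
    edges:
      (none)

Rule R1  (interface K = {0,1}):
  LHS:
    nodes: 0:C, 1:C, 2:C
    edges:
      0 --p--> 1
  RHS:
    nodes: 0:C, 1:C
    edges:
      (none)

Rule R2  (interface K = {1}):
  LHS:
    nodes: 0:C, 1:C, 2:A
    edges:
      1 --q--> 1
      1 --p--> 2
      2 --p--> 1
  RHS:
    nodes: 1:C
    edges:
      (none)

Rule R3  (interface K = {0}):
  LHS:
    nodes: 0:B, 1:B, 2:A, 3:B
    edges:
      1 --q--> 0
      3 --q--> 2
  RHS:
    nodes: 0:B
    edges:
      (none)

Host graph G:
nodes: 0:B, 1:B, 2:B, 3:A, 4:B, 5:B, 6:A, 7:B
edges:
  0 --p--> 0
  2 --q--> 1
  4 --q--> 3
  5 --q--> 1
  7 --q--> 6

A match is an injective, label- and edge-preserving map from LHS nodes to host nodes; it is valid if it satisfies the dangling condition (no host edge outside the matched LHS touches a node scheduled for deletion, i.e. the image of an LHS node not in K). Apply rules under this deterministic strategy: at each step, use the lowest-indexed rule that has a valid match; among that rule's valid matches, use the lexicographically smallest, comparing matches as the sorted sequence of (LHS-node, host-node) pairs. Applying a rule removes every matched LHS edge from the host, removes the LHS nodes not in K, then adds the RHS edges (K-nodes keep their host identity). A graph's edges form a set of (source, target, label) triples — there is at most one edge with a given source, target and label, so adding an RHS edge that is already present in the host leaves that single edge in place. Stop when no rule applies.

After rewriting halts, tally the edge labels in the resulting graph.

[0] host  ⇒  8 nodes, 5 edges  {0-p->0 2-q->1 4-q->3 5-q->1 7-q->6}
[1] R3 @ {0↦1, 1↦2, 2↦3, 3↦4}  ⇒  5 nodes, 3 edges  {0-p->0 5-q->1 7-q->6}
[2] R3 @ {0↦1, 1↦5, 2↦6, 3↦7}  ⇒  2 nodes, 1 edges  {0-p->0}
final graph: no rule applies after step 2
NF edges: [(0, 0, 'p')]

Answer: p:1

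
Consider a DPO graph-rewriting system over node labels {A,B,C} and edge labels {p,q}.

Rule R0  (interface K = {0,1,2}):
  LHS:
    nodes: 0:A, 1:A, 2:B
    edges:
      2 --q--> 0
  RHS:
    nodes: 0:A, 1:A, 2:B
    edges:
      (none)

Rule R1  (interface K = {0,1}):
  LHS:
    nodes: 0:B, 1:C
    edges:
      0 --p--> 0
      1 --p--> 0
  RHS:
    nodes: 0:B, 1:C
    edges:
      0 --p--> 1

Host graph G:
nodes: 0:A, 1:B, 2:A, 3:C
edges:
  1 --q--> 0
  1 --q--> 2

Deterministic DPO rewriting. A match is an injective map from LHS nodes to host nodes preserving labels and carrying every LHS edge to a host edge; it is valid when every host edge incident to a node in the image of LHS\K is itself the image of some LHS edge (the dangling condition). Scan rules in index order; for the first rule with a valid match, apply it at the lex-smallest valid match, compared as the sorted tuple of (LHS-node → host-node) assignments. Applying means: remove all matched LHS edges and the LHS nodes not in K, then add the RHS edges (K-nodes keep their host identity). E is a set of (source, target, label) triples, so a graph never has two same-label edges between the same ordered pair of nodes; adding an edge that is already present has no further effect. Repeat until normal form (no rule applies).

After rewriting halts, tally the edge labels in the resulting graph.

[0] host  ⇒  4 nodes, 2 edges  {1-q->0 1-q->2}
[1] R0 @ {0↦0, 1↦2, 2↦1}  ⇒  4 nodes, 1 edges  {1-q->2}
[2] R0 @ {0↦2, 1↦0, 2↦1}  ⇒  4 nodes, 0 edges  {∅}
final graph: no rule applies after step 2
NF edges: []

Answer: (no edges)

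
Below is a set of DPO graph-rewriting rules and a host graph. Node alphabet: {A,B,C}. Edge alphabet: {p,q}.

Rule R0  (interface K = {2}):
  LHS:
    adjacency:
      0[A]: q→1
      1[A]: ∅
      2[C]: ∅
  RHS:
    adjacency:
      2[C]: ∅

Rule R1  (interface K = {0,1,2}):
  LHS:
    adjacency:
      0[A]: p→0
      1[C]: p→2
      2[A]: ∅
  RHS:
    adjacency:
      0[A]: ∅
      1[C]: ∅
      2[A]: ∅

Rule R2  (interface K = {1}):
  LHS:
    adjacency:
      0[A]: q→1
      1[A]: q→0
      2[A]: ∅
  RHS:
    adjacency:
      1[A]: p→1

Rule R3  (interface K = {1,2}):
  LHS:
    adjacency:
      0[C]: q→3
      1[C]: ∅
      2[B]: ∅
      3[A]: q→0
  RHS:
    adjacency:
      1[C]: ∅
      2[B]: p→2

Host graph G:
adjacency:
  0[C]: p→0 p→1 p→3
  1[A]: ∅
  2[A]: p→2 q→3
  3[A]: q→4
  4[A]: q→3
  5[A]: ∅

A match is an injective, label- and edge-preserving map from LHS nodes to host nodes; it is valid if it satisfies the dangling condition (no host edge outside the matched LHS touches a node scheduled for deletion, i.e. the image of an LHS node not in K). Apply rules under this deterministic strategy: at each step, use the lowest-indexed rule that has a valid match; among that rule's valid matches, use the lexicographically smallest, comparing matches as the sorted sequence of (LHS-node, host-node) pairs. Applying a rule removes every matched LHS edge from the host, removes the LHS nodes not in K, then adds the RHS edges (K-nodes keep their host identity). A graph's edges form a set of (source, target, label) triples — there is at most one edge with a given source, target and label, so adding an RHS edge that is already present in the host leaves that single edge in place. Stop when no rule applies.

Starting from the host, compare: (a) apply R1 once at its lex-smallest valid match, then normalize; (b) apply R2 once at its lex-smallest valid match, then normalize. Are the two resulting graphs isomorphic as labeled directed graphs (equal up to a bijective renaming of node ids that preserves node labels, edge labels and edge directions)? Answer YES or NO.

Answer: YES

Derivation:
branch R1-first: apply at {0↦2, 1↦0, 2↦1} → |E|=5, then 1 more step(s) → NF |V|=4 |E|=4 V={0:C, 2:A, 3:A, 5:A} E=0-p->0 0-p->3 2-q->3 3-p->3
branch R2-first: apply at {0↦4, 1↦3, 2↦5} → |E|=6, then 1 more step(s) → NF |V|=4 |E|=4 V={0:C, 1:A, 2:A, 3:A} E=0-p->0 0-p->3 2-q->3 3-p->3
graphs isomorphic (equal up to label-preserving node renaming)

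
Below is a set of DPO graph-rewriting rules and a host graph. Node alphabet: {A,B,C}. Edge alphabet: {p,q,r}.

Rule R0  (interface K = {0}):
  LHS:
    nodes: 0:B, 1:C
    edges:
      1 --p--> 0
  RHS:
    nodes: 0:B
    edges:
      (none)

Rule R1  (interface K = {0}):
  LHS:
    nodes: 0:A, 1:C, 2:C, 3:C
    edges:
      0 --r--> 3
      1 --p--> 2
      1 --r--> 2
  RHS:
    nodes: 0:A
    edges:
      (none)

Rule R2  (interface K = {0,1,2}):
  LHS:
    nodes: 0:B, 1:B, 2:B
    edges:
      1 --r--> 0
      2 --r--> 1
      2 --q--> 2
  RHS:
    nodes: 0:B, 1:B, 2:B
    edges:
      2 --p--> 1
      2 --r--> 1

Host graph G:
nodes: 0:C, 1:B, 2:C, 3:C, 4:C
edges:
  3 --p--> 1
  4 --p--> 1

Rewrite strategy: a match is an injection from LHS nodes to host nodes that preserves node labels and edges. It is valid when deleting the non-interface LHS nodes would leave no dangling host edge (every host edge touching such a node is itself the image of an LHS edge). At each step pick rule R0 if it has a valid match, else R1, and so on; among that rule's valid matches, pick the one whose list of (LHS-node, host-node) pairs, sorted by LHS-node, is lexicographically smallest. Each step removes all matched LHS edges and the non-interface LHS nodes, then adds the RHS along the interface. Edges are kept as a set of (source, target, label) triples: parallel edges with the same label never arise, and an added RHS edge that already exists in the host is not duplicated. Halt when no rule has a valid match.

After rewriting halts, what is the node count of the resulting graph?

Answer: 3

Steps:
start.  V:5 E:2  edges: 3-p->1 4-p->1
1. fire R0 via {0↦1, 1↦3}  →  V:4 E:1  edges: 4-p->1
2. fire R0 via {0↦1, 1↦4}  →  V:3 E:0  edges: ∅
halt: no rule applies after step 2
NF nodes: {0:C, 1:B, 2:C}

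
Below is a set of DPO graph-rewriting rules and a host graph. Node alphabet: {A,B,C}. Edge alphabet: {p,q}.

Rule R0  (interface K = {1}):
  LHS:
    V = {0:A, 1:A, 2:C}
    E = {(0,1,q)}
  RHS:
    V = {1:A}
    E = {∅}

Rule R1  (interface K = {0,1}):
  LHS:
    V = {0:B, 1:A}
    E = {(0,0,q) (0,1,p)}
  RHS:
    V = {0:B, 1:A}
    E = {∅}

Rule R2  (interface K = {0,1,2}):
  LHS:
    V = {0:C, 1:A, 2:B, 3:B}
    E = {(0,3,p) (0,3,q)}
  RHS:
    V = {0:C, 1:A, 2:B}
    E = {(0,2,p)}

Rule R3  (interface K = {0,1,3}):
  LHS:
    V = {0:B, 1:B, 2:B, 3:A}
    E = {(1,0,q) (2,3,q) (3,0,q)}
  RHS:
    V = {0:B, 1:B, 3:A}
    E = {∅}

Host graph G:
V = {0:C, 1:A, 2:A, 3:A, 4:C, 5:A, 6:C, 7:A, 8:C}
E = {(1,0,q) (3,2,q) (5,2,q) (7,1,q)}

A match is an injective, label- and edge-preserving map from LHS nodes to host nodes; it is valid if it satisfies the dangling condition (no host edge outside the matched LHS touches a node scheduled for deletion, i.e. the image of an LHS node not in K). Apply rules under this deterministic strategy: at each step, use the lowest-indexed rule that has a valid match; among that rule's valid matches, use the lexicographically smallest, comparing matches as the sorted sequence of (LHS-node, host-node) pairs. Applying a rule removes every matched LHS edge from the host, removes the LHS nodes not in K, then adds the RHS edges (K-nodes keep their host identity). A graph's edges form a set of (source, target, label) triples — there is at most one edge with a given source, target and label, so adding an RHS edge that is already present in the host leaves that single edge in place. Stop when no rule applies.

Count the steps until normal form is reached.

[0] host  ⇒  9 nodes, 4 edges  {1-q->0 3-q->2 5-q->2 7-q->1}
[1] R0 @ {0↦3, 1↦2, 2↦4}  ⇒  7 nodes, 3 edges  {1-q->0 5-q->2 7-q->1}
[2] R0 @ {0↦5, 1↦2, 2↦6}  ⇒  5 nodes, 2 edges  {1-q->0 7-q->1}
[3] R0 @ {0↦7, 1↦1, 2↦8}  ⇒  3 nodes, 1 edges  {1-q->0}
halt: no rule applies after step 3

Answer: 3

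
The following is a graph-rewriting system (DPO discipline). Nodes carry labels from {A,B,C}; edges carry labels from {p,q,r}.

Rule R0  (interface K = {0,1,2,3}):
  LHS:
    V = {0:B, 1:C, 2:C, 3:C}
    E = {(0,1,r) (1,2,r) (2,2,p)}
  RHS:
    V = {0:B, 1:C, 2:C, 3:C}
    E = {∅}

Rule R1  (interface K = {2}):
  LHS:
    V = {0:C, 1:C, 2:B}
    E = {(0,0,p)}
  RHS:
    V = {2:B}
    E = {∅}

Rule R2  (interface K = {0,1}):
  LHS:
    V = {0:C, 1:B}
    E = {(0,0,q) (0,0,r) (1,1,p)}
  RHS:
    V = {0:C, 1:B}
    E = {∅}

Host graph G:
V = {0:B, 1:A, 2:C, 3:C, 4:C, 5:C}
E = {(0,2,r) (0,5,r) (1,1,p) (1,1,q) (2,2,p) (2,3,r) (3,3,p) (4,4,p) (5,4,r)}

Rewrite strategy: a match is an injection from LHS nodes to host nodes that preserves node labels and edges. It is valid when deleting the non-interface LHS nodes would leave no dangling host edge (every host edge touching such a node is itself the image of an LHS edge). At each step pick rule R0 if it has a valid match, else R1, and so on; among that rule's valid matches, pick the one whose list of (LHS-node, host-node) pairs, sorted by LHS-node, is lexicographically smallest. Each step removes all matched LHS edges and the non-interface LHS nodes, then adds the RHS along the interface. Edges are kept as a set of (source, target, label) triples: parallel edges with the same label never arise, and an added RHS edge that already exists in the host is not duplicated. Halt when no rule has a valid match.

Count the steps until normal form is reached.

initial: |V|=6 |E|=9  E = 0-r->2 0-r->5 1-p->1 1-q->1 2-p->2 2-r->3 3-p->3 4-p->4 5-r->4
step 1: apply R0 at {0↦0, 1↦2, 2↦3, 3↦4}  → |V|=6 |E|=6  E = 0-r->5 1-p->1 1-q->1 2-p->2 4-p->4 5-r->4
step 2: apply R0 at {0↦0, 1↦5, 2↦4, 3↦2}  → |V|=6 |E|=3  E = 1-p->1 1-q->1 2-p->2
step 3: apply R1 at {0↦2, 1↦3, 2↦0}  → |V|=4 |E|=2  E = 1-p->1 1-q->1
normal form: no rule applies after step 3

Answer: 3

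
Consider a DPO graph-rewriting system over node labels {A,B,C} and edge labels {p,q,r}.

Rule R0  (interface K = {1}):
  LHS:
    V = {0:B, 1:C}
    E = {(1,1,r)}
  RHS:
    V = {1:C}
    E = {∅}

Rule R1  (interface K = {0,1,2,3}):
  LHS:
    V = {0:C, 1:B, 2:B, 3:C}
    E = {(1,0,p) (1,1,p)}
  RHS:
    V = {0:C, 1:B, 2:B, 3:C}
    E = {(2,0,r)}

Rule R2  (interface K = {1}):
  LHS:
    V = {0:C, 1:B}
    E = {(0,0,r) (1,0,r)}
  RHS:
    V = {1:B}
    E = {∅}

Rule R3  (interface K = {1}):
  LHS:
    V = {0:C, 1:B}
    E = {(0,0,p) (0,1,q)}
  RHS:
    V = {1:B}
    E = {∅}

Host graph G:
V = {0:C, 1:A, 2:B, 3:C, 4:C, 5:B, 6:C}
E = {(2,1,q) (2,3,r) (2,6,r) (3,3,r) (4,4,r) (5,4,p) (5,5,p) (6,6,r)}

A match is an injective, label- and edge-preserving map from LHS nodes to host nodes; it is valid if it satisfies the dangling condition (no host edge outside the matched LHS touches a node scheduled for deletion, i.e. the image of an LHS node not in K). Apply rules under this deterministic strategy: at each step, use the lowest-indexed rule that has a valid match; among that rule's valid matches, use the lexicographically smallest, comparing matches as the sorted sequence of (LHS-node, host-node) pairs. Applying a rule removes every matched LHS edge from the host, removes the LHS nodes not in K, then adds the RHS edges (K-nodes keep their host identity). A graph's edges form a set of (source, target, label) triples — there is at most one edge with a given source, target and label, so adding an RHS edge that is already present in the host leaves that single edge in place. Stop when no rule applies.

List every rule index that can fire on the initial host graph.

Answer: [R1,R2]

Rewrite trace:
R0: no valid match — 6 raw matches, all fail dangling condition
R1: 3 valid matches — {0↦4, 1↦5, 2↦2, 3↦0}, {0↦4, 1↦5, 2↦2, 3↦3}, {0↦4, 1↦5, 2↦2, 3↦6}
R2: 2 valid matches — {0↦3, 1↦2}, {0↦6, 1↦2}
R3: no valid match — LHS pattern not found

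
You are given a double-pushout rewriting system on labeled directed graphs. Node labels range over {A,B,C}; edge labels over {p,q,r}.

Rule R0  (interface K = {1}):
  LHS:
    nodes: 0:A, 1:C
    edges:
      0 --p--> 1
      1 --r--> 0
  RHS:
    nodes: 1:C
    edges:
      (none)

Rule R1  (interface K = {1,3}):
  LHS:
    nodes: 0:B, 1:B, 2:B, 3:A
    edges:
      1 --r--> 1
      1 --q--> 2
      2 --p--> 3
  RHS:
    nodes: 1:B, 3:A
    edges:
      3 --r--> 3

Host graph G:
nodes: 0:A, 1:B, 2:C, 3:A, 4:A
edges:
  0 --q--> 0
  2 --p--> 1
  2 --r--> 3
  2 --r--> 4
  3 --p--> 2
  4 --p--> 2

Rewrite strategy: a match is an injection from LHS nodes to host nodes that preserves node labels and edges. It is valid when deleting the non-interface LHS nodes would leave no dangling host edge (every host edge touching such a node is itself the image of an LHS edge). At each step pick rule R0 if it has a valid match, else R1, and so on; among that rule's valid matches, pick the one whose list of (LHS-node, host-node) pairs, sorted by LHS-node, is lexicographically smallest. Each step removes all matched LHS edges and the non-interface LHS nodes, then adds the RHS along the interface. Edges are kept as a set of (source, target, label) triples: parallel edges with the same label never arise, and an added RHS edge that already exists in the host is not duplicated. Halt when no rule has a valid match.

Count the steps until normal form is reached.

[0] host  ⇒  5 nodes, 6 edges  {0-q->0 2-p->1 2-r->3 2-r->4 3-p->2 4-p->2}
[1] R0 @ {0↦3, 1↦2}  ⇒  4 nodes, 4 edges  {0-q->0 2-p->1 2-r->4 4-p->2}
[2] R0 @ {0↦4, 1↦2}  ⇒  3 nodes, 2 edges  {0-q->0 2-p->1}
final graph: no rule applies after step 2

Answer: 2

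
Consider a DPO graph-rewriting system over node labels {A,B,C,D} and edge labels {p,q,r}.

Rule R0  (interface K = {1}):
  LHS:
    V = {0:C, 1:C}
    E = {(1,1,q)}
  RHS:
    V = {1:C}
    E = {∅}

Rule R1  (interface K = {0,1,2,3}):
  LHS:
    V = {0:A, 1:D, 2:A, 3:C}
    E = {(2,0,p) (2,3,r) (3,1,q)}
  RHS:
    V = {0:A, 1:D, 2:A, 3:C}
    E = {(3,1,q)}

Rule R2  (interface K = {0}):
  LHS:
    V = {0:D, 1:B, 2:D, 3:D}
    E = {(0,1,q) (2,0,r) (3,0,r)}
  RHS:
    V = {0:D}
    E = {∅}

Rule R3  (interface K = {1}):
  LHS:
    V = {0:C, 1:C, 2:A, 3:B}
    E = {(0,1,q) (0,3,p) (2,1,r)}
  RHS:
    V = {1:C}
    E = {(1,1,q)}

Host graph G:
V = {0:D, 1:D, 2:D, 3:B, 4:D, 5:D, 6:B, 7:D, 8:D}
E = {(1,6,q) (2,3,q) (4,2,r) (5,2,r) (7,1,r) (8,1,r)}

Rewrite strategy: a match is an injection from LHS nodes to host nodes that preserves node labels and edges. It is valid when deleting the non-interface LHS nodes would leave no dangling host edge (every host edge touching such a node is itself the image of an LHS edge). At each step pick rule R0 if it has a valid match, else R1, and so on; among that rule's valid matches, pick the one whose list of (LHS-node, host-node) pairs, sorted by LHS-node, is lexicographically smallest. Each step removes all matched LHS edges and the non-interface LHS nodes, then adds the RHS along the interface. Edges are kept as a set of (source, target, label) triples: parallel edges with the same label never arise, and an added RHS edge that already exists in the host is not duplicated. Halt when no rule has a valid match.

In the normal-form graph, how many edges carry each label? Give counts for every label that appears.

start.  V:9 E:6  edges: 1-q->6 2-q->3 4-r->2 5-r->2 7-r->1 8-r->1
1. fire R2 via {0↦1, 1↦6, 2↦7, 3↦8}  →  V:6 E:3  edges: 2-q->3 4-r->2 5-r->2
2. fire R2 via {0↦2, 1↦3, 2↦4, 3↦5}  →  V:3 E:0  edges: ∅
final graph: no rule applies after step 2
NF edges: []

Answer: (no edges)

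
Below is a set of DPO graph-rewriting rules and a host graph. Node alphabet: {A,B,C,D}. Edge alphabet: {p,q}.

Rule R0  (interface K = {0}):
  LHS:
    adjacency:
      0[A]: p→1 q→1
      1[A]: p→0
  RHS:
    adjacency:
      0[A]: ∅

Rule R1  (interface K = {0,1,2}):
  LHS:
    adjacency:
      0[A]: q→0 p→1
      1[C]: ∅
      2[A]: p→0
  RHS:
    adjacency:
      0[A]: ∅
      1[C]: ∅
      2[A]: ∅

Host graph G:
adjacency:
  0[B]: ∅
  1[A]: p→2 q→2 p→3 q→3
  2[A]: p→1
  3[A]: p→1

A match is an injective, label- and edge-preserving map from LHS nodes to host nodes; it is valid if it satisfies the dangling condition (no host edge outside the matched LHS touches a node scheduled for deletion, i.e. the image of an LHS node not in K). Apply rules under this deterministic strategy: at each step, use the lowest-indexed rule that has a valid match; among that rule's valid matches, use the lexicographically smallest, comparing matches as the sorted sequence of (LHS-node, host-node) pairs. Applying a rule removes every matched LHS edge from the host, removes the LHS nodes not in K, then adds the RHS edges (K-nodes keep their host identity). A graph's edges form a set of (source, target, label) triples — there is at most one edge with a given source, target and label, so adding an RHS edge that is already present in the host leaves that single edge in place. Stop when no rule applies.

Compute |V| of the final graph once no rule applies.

Answer: 2

Steps:
initial: |V|=4 |E|=6  E = 1-p->2 1-q->2 1-p->3 1-q->3 2-p->1 3-p->1
step 1: apply R0 at {0↦1, 1↦2}  → |V|=3 |E|=3  E = 1-p->3 1-q->3 3-p->1
step 2: apply R0 at {0↦1, 1↦3}  → |V|=2 |E|=0  E = ∅
final graph: no rule applies after step 2
NF nodes: {0:B, 1:A}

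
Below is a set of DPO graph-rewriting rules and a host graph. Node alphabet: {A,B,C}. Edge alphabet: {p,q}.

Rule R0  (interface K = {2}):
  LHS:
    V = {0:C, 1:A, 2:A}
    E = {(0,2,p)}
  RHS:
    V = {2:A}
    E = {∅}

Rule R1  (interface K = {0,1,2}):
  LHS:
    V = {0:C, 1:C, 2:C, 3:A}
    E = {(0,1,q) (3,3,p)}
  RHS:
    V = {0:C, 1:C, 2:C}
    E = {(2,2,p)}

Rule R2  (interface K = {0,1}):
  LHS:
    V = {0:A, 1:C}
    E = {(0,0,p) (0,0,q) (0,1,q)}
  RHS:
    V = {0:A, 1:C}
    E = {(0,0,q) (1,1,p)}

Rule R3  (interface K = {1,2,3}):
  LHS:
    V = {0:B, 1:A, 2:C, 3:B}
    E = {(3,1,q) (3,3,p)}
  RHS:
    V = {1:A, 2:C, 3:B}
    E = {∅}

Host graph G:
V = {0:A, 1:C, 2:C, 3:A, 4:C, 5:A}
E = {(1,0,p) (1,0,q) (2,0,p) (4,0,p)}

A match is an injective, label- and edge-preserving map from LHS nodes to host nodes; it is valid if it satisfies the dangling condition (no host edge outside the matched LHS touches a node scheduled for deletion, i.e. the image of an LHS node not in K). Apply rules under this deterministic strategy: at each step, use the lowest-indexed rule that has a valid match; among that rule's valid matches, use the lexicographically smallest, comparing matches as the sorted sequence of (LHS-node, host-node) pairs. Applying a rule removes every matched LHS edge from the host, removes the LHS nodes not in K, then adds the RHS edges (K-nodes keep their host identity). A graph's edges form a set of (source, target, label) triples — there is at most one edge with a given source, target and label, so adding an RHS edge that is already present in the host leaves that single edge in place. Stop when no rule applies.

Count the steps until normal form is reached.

initial: |V|=6 |E|=4  E = 1-p->0 1-q->0 2-p->0 4-p->0
step 1: apply R0 at {0↦2, 1↦3, 2↦0}  → |V|=4 |E|=3  E = 1-p->0 1-q->0 4-p->0
step 2: apply R0 at {0↦4, 1↦5, 2↦0}  → |V|=2 |E|=2  E = 1-p->0 1-q->0
final graph: no rule applies after step 2

Answer: 2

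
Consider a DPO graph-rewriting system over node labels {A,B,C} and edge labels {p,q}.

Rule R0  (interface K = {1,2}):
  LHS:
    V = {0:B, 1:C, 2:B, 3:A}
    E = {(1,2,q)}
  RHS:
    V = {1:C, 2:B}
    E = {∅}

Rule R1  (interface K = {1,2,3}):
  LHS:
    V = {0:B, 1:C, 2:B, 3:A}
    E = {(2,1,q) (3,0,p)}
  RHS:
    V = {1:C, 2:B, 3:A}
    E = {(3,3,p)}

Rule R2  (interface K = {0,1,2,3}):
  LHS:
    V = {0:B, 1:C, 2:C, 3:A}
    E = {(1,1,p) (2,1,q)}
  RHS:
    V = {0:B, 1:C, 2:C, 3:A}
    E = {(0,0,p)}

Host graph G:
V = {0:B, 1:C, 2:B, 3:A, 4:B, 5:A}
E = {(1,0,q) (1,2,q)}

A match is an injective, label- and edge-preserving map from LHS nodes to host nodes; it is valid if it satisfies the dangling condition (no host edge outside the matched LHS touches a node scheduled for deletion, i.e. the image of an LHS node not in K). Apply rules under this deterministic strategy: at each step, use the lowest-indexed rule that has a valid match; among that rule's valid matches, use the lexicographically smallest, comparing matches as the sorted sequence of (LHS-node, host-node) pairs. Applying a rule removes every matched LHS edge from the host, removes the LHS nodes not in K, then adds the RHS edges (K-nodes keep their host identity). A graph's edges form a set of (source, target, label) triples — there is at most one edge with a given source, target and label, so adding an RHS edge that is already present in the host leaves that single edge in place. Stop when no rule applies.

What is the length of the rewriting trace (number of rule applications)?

start.  V:6 E:2  edges: 1-q->0 1-q->2
1. fire R0 via {0↦4, 1↦1, 2↦0, 3↦3}  →  V:4 E:1  edges: 1-q->2
2. fire R0 via {0↦0, 1↦1, 2↦2, 3↦5}  →  V:2 E:0  edges: ∅
halt: no rule applies after step 2

Answer: 2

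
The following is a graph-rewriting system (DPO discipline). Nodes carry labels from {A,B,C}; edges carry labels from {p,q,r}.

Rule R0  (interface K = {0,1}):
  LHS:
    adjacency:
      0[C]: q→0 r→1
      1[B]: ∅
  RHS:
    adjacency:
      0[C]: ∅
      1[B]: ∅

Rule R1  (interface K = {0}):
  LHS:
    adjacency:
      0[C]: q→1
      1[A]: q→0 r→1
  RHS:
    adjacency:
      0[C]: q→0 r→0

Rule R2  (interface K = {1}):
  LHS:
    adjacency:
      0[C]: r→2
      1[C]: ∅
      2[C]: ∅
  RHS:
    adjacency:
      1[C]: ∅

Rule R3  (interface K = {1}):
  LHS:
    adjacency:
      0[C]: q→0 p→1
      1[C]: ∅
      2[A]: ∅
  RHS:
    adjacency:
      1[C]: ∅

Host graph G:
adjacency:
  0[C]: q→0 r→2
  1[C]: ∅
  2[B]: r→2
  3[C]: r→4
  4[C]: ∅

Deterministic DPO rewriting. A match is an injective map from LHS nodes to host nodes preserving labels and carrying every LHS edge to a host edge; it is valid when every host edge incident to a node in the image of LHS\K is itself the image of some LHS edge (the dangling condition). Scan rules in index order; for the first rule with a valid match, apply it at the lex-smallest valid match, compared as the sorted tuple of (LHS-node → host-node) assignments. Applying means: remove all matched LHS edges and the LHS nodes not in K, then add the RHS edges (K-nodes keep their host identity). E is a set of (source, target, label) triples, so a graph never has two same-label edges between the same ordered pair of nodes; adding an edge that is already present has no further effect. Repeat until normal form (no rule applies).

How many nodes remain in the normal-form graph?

Answer: 3

Steps:
[0] host  ⇒  5 nodes, 4 edges  {0-q->0 0-r->2 2-r->2 3-r->4}
[1] R0 @ {0↦0, 1↦2}  ⇒  5 nodes, 2 edges  {2-r->2 3-r->4}
[2] R2 @ {0↦3, 1↦0, 2↦4}  ⇒  3 nodes, 1 edges  {2-r->2}
normal form: no rule applies after step 2
NF nodes: {0:C, 1:C, 2:B}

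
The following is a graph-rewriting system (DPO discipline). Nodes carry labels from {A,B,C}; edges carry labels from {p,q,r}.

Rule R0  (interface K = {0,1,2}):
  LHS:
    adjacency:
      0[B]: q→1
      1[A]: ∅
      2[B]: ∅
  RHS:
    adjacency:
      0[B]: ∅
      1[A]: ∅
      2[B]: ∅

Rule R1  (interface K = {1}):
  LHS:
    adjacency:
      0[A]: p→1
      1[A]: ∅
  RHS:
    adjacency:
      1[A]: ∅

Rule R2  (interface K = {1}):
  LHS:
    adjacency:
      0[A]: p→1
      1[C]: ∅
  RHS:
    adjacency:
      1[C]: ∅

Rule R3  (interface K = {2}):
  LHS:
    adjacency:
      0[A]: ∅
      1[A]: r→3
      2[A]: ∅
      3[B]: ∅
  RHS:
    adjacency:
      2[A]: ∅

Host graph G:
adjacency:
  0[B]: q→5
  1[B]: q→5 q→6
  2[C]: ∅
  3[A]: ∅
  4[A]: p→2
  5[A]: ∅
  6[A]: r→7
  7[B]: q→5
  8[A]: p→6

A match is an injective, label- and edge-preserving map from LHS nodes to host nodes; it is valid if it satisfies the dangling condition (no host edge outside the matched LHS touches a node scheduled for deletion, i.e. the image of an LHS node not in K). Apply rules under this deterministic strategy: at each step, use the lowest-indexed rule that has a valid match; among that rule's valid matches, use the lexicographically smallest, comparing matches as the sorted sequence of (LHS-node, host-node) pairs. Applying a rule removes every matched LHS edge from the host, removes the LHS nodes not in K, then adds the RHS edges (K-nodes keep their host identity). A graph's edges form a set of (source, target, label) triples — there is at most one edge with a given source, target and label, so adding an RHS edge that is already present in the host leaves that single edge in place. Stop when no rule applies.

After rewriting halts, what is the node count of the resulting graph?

start.  V:9 E:7  edges: 0-q->5 1-q->5 1-q->6 4-p->2 6-r->7 7-q->5 8-p->6
1. fire R0 via {0↦0, 1↦5, 2↦1}  →  V:9 E:6  edges: 1-q->5 1-q->6 4-p->2 6-r->7 7-q->5 8-p->6
2. fire R0 via {0↦1, 1↦5, 2↦0}  →  V:9 E:5  edges: 1-q->6 4-p->2 6-r->7 7-q->5 8-p->6
3. fire R0 via {0↦1, 1↦6, 2↦0}  →  V:9 E:4  edges: 4-p->2 6-r->7 7-q->5 8-p->6
4. fire R0 via {0↦7, 1↦5, 2↦0}  →  V:9 E:3  edges: 4-p->2 6-r->7 8-p->6
5. fire R1 via {0↦8, 1↦6}  →  V:8 E:2  edges: 4-p->2 6-r->7
6. fire R2 via {0↦4, 1↦2}  →  V:7 E:1  edges: 6-r->7
7. fire R3 via {0↦3, 1↦6, 2↦5, 3↦7}  →  V:4 E:0  edges: ∅
halt: no rule applies after step 7
NF nodes: {0:B, 1:B, 2:C, 5:A}

Answer: 4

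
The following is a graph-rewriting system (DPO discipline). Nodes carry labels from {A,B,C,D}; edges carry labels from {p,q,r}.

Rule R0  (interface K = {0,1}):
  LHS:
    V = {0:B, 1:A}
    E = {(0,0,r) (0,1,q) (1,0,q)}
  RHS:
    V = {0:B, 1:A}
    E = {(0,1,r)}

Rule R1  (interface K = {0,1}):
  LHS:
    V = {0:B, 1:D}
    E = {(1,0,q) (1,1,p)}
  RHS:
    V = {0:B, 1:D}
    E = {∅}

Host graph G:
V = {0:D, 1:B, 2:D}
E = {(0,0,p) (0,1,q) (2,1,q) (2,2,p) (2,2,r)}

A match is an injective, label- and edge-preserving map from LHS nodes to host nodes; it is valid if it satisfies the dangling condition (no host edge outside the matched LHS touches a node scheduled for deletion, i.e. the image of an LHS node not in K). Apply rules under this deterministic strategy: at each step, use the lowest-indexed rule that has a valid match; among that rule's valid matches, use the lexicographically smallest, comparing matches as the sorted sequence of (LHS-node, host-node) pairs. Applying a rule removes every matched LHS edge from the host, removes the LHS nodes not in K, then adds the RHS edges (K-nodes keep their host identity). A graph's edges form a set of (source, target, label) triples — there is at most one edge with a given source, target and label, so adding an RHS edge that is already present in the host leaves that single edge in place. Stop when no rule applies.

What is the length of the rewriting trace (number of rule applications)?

Answer: 2

Rewrite trace:
[0] host  ⇒  3 nodes, 5 edges  {0-p->0 0-q->1 2-q->1 2-p->2 2-r->2}
[1] R1 @ {0↦1, 1↦0}  ⇒  3 nodes, 3 edges  {2-q->1 2-p->2 2-r->2}
[2] R1 @ {0↦1, 1↦2}  ⇒  3 nodes, 1 edges  {2-r->2}
final graph: no rule applies after step 2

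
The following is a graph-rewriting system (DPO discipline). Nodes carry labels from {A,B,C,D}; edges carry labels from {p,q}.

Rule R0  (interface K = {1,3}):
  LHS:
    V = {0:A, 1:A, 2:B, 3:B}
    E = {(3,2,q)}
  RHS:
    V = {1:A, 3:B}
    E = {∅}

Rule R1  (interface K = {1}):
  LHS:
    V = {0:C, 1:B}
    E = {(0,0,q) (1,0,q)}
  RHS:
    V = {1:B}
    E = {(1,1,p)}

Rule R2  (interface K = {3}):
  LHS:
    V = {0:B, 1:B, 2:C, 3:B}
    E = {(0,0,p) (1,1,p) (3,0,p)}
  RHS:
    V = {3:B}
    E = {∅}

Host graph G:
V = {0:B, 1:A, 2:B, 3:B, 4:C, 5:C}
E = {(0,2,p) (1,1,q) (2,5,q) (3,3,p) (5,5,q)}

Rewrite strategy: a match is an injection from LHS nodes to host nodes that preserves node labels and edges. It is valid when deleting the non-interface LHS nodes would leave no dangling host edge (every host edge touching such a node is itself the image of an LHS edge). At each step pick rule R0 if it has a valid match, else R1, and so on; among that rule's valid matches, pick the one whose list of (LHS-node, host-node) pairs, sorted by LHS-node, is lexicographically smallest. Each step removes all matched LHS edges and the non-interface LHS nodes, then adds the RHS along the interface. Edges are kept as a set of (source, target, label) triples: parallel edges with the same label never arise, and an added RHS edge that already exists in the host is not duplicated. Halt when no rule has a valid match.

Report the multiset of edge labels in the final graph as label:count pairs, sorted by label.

[0] host  ⇒  6 nodes, 5 edges  {0-p->2 1-q->1 2-q->5 3-p->3 5-q->5}
[1] R1 @ {0↦5, 1↦2}  ⇒  5 nodes, 4 edges  {0-p->2 1-q->1 2-p->2 3-p->3}
[2] R2 @ {0↦2, 1↦3, 2↦4, 3↦0}  ⇒  2 nodes, 1 edges  {1-q->1}
final graph: no rule applies after step 2
NF edges: [(1, 1, 'q')]

Answer: q:1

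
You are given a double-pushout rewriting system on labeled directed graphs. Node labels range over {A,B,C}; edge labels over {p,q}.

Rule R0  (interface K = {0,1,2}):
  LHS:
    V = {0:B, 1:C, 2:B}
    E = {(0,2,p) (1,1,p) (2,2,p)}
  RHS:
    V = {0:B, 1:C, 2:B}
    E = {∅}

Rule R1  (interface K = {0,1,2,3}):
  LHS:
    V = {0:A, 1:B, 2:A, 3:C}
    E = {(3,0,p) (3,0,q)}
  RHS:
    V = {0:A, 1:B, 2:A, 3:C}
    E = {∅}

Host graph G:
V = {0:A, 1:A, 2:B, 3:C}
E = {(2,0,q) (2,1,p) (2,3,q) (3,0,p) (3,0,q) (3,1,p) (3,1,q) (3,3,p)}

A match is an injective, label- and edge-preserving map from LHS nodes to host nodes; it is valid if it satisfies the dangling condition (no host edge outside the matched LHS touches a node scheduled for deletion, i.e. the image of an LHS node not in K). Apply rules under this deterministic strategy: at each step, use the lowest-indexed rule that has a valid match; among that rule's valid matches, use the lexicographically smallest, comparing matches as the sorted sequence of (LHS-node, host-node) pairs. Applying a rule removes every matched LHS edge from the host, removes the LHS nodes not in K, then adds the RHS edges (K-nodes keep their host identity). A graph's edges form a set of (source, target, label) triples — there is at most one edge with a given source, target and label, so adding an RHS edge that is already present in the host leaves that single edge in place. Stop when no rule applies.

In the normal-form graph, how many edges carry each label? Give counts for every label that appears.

Answer: p:2 q:2

Rewrite trace:
start.  V:4 E:8  edges: 2-q->0 2-p->1 2-q->3 3-p->0 3-q->0 3-p->1 3-q->1 3-p->3
1. fire R1 via {0↦0, 1↦2, 2↦1, 3↦3}  →  V:4 E:6  edges: 2-q->0 2-p->1 2-q->3 3-p->1 3-q->1 3-p->3
2. fire R1 via {0↦1, 1↦2, 2↦0, 3↦3}  →  V:4 E:4  edges: 2-q->0 2-p->1 2-q->3 3-p->3
final graph: no rule applies after step 2
NF edges: [(2, 0, 'q'), (2, 1, 'p'), (2, 3, 'q'), (3, 3, 'p')]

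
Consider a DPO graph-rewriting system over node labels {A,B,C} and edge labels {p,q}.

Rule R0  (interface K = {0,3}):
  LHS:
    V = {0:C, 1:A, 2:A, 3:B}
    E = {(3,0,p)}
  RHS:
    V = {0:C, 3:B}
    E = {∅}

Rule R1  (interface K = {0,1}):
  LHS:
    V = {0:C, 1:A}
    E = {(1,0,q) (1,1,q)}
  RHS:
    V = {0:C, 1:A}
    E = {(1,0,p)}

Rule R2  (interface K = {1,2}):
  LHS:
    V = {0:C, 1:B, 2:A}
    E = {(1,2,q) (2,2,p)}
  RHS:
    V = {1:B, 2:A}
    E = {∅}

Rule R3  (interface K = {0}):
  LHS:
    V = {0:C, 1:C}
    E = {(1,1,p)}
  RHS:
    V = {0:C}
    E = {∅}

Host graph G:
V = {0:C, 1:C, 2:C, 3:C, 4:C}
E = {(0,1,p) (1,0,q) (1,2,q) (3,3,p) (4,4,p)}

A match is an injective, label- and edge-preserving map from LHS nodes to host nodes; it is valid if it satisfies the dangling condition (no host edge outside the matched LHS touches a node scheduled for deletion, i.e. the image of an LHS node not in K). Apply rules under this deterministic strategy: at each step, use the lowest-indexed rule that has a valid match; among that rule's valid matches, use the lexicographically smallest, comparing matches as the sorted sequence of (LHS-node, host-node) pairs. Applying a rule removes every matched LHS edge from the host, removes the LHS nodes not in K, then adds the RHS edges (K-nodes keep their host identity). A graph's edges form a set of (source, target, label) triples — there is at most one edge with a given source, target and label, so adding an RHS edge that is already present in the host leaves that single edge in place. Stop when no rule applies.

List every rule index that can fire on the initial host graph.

R0: no valid match — LHS pattern not found
R1: no valid match — LHS pattern not found
R2: no valid match — LHS pattern not found
R3: 8 valid matches — {0↦0, 1↦3}, {0↦0, 1↦4}, {0↦1, 1↦3} (+5 more)

Answer: [R3]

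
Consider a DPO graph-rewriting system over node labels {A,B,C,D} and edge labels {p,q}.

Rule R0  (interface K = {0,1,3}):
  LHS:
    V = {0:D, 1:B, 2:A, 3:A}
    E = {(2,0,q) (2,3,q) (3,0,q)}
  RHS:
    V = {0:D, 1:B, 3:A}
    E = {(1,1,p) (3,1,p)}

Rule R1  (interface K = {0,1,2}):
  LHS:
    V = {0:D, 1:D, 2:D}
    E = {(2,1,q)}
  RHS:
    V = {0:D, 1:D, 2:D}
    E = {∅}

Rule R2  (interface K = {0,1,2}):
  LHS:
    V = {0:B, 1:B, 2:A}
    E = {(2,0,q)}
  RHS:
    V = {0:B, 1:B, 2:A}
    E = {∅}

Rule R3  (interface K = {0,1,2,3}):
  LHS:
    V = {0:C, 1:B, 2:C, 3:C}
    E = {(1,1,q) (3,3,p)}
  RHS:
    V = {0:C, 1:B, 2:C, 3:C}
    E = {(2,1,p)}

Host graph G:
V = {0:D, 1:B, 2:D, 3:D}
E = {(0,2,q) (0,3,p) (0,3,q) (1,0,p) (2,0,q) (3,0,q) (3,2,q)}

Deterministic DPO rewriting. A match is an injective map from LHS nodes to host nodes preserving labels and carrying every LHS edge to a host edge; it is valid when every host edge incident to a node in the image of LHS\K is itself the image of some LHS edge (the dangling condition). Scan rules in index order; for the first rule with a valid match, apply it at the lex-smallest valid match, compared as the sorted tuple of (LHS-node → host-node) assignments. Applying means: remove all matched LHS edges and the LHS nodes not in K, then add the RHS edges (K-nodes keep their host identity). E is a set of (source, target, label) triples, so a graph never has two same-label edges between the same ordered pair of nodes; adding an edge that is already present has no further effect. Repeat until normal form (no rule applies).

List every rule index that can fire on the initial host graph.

Answer: [R1]

Derivation:
R0: no valid match — LHS pattern not found
R1: 5 valid matches — {0↦0, 1↦2, 2↦3}, {0↦2, 1↦0, 2↦3}, {0↦2, 1↦3, 2↦0} (+2 more)
R2: no valid match — LHS pattern not found
R3: no valid match — LHS pattern not found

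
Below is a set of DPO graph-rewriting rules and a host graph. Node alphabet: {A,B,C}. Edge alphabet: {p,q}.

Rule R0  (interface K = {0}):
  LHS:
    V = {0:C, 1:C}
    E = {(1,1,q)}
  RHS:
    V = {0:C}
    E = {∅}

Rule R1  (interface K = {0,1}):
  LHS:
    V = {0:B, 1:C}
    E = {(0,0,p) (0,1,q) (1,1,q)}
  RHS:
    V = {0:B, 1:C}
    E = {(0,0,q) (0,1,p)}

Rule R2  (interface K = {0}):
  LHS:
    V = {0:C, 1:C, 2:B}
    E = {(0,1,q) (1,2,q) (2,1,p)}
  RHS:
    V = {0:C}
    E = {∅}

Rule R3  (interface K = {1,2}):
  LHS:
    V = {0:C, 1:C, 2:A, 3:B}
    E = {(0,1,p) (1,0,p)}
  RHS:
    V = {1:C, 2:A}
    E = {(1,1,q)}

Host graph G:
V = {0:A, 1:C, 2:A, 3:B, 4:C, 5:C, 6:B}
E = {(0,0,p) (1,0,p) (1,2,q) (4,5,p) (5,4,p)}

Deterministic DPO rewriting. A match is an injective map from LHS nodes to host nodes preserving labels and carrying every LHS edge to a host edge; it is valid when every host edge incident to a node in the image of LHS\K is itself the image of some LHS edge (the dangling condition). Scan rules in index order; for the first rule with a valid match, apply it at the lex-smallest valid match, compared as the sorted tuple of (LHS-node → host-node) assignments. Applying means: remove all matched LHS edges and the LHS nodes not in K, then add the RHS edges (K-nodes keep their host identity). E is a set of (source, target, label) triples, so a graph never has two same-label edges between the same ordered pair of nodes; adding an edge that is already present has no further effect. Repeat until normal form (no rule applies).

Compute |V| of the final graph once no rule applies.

Answer: 4

Derivation:
initial: |V|=7 |E|=5  E = 0-p->0 1-p->0 1-q->2 4-p->5 5-p->4
step 1: apply R3 at {0↦4, 1↦5, 2↦0, 3↦3}  → |V|=5 |E|=4  E = 0-p->0 1-p->0 1-q->2 5-q->5
step 2: apply R0 at {0↦1, 1↦5}  → |V|=4 |E|=3  E = 0-p->0 1-p->0 1-q->2
normal form: no rule applies after step 2
NF nodes: {0:A, 1:C, 2:A, 6:B}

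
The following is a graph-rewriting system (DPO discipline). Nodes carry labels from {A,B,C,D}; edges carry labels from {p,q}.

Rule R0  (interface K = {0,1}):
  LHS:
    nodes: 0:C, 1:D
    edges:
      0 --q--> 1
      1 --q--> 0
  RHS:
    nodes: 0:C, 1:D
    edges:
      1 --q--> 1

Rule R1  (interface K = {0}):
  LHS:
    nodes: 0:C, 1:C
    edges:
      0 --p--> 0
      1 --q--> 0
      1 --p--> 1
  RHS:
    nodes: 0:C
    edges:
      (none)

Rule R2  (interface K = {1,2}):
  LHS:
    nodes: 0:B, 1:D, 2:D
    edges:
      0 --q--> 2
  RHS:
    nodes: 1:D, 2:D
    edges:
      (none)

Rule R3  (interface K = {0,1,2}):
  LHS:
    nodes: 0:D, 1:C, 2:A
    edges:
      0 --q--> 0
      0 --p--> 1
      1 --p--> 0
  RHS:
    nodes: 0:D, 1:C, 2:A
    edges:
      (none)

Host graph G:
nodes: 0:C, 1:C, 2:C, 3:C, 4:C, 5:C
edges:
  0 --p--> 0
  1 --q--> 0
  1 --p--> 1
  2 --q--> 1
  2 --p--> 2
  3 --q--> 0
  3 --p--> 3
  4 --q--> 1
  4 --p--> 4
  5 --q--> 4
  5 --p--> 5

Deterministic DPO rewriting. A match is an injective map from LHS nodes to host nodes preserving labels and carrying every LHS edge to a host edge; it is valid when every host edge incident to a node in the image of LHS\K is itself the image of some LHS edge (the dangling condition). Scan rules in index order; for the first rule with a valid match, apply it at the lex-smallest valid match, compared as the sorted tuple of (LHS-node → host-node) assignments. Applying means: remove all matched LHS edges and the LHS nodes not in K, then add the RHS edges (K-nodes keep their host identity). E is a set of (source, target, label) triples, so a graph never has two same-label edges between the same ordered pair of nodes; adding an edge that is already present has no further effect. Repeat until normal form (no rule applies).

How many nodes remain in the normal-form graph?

initial: |V|=6 |E|=11  E = 0-p->0 1-q->0 1-p->1 2-q->1 2-p->2 3-q->0 3-p->3 4-q->1 4-p->4 5-q->4 5-p->5
step 1: apply R1 at {0↦0, 1↦3}  → |V|=5 |E|=8  E = 1-q->0 1-p->1 2-q->1 2-p->2 4-q->1 4-p->4 5-q->4 5-p->5
step 2: apply R1 at {0↦1, 1↦2}  → |V|=4 |E|=5  E = 1-q->0 4-q->1 4-p->4 5-q->4 5-p->5
step 3: apply R1 at {0↦4, 1↦5}  → |V|=3 |E|=2  E = 1-q->0 4-q->1
normal form: no rule applies after step 3
NF nodes: {0:C, 1:C, 4:C}

Answer: 3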